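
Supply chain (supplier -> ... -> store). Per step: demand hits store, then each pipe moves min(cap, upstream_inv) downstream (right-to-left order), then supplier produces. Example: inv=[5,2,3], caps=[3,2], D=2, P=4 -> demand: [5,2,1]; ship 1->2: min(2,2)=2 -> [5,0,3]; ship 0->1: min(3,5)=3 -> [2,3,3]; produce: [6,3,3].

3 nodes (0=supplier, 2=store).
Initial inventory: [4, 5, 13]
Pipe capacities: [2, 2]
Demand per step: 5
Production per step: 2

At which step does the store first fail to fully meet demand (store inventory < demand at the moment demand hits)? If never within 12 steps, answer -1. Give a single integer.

Step 1: demand=5,sold=5 ship[1->2]=2 ship[0->1]=2 prod=2 -> [4 5 10]
Step 2: demand=5,sold=5 ship[1->2]=2 ship[0->1]=2 prod=2 -> [4 5 7]
Step 3: demand=5,sold=5 ship[1->2]=2 ship[0->1]=2 prod=2 -> [4 5 4]
Step 4: demand=5,sold=4 ship[1->2]=2 ship[0->1]=2 prod=2 -> [4 5 2]
Step 5: demand=5,sold=2 ship[1->2]=2 ship[0->1]=2 prod=2 -> [4 5 2]
Step 6: demand=5,sold=2 ship[1->2]=2 ship[0->1]=2 prod=2 -> [4 5 2]
Step 7: demand=5,sold=2 ship[1->2]=2 ship[0->1]=2 prod=2 -> [4 5 2]
Step 8: demand=5,sold=2 ship[1->2]=2 ship[0->1]=2 prod=2 -> [4 5 2]
Step 9: demand=5,sold=2 ship[1->2]=2 ship[0->1]=2 prod=2 -> [4 5 2]
Step 10: demand=5,sold=2 ship[1->2]=2 ship[0->1]=2 prod=2 -> [4 5 2]
Step 11: demand=5,sold=2 ship[1->2]=2 ship[0->1]=2 prod=2 -> [4 5 2]
Step 12: demand=5,sold=2 ship[1->2]=2 ship[0->1]=2 prod=2 -> [4 5 2]
First stockout at step 4

4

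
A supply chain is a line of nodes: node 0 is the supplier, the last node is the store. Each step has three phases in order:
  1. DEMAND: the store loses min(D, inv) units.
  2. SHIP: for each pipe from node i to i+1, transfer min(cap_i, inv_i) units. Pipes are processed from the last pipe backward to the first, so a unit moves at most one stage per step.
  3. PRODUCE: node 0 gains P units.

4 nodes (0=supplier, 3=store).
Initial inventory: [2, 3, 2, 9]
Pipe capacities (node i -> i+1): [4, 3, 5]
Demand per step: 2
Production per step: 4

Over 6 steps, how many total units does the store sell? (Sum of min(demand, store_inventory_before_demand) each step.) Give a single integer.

Answer: 12

Derivation:
Step 1: sold=2 (running total=2) -> [4 2 3 9]
Step 2: sold=2 (running total=4) -> [4 4 2 10]
Step 3: sold=2 (running total=6) -> [4 5 3 10]
Step 4: sold=2 (running total=8) -> [4 6 3 11]
Step 5: sold=2 (running total=10) -> [4 7 3 12]
Step 6: sold=2 (running total=12) -> [4 8 3 13]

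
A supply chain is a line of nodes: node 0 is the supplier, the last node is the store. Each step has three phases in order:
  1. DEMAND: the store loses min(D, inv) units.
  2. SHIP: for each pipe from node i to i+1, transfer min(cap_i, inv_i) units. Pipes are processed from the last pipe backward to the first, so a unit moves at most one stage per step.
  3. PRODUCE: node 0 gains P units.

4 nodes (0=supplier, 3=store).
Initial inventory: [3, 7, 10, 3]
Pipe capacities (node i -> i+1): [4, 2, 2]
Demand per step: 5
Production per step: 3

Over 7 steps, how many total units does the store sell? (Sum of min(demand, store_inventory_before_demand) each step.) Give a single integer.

Answer: 15

Derivation:
Step 1: sold=3 (running total=3) -> [3 8 10 2]
Step 2: sold=2 (running total=5) -> [3 9 10 2]
Step 3: sold=2 (running total=7) -> [3 10 10 2]
Step 4: sold=2 (running total=9) -> [3 11 10 2]
Step 5: sold=2 (running total=11) -> [3 12 10 2]
Step 6: sold=2 (running total=13) -> [3 13 10 2]
Step 7: sold=2 (running total=15) -> [3 14 10 2]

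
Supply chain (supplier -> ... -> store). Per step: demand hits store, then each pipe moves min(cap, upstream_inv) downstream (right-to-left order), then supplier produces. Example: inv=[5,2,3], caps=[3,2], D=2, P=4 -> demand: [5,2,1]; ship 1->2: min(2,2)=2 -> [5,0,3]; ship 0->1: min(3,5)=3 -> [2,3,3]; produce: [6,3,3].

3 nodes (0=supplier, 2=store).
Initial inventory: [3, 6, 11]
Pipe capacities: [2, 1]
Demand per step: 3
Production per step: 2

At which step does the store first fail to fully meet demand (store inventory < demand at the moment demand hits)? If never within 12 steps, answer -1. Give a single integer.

Step 1: demand=3,sold=3 ship[1->2]=1 ship[0->1]=2 prod=2 -> [3 7 9]
Step 2: demand=3,sold=3 ship[1->2]=1 ship[0->1]=2 prod=2 -> [3 8 7]
Step 3: demand=3,sold=3 ship[1->2]=1 ship[0->1]=2 prod=2 -> [3 9 5]
Step 4: demand=3,sold=3 ship[1->2]=1 ship[0->1]=2 prod=2 -> [3 10 3]
Step 5: demand=3,sold=3 ship[1->2]=1 ship[0->1]=2 prod=2 -> [3 11 1]
Step 6: demand=3,sold=1 ship[1->2]=1 ship[0->1]=2 prod=2 -> [3 12 1]
Step 7: demand=3,sold=1 ship[1->2]=1 ship[0->1]=2 prod=2 -> [3 13 1]
Step 8: demand=3,sold=1 ship[1->2]=1 ship[0->1]=2 prod=2 -> [3 14 1]
Step 9: demand=3,sold=1 ship[1->2]=1 ship[0->1]=2 prod=2 -> [3 15 1]
Step 10: demand=3,sold=1 ship[1->2]=1 ship[0->1]=2 prod=2 -> [3 16 1]
Step 11: demand=3,sold=1 ship[1->2]=1 ship[0->1]=2 prod=2 -> [3 17 1]
Step 12: demand=3,sold=1 ship[1->2]=1 ship[0->1]=2 prod=2 -> [3 18 1]
First stockout at step 6

6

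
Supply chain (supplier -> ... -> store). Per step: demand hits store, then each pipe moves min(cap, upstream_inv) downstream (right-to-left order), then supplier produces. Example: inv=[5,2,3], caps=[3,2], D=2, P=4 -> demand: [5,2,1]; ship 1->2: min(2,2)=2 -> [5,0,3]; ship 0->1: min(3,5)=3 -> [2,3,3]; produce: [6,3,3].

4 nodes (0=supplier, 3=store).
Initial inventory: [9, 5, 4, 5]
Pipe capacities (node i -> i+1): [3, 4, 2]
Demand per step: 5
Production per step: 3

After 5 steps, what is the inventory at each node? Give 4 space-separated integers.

Step 1: demand=5,sold=5 ship[2->3]=2 ship[1->2]=4 ship[0->1]=3 prod=3 -> inv=[9 4 6 2]
Step 2: demand=5,sold=2 ship[2->3]=2 ship[1->2]=4 ship[0->1]=3 prod=3 -> inv=[9 3 8 2]
Step 3: demand=5,sold=2 ship[2->3]=2 ship[1->2]=3 ship[0->1]=3 prod=3 -> inv=[9 3 9 2]
Step 4: demand=5,sold=2 ship[2->3]=2 ship[1->2]=3 ship[0->1]=3 prod=3 -> inv=[9 3 10 2]
Step 5: demand=5,sold=2 ship[2->3]=2 ship[1->2]=3 ship[0->1]=3 prod=3 -> inv=[9 3 11 2]

9 3 11 2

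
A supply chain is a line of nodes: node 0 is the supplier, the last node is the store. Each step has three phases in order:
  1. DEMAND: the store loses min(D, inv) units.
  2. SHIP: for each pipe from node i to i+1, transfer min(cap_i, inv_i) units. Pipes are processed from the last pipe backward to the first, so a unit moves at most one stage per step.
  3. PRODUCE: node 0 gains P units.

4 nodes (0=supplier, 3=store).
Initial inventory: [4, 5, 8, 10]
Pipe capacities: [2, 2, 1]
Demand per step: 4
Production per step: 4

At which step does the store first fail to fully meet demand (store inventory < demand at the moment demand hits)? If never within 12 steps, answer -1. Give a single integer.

Step 1: demand=4,sold=4 ship[2->3]=1 ship[1->2]=2 ship[0->1]=2 prod=4 -> [6 5 9 7]
Step 2: demand=4,sold=4 ship[2->3]=1 ship[1->2]=2 ship[0->1]=2 prod=4 -> [8 5 10 4]
Step 3: demand=4,sold=4 ship[2->3]=1 ship[1->2]=2 ship[0->1]=2 prod=4 -> [10 5 11 1]
Step 4: demand=4,sold=1 ship[2->3]=1 ship[1->2]=2 ship[0->1]=2 prod=4 -> [12 5 12 1]
Step 5: demand=4,sold=1 ship[2->3]=1 ship[1->2]=2 ship[0->1]=2 prod=4 -> [14 5 13 1]
Step 6: demand=4,sold=1 ship[2->3]=1 ship[1->2]=2 ship[0->1]=2 prod=4 -> [16 5 14 1]
Step 7: demand=4,sold=1 ship[2->3]=1 ship[1->2]=2 ship[0->1]=2 prod=4 -> [18 5 15 1]
Step 8: demand=4,sold=1 ship[2->3]=1 ship[1->2]=2 ship[0->1]=2 prod=4 -> [20 5 16 1]
Step 9: demand=4,sold=1 ship[2->3]=1 ship[1->2]=2 ship[0->1]=2 prod=4 -> [22 5 17 1]
Step 10: demand=4,sold=1 ship[2->3]=1 ship[1->2]=2 ship[0->1]=2 prod=4 -> [24 5 18 1]
Step 11: demand=4,sold=1 ship[2->3]=1 ship[1->2]=2 ship[0->1]=2 prod=4 -> [26 5 19 1]
Step 12: demand=4,sold=1 ship[2->3]=1 ship[1->2]=2 ship[0->1]=2 prod=4 -> [28 5 20 1]
First stockout at step 4

4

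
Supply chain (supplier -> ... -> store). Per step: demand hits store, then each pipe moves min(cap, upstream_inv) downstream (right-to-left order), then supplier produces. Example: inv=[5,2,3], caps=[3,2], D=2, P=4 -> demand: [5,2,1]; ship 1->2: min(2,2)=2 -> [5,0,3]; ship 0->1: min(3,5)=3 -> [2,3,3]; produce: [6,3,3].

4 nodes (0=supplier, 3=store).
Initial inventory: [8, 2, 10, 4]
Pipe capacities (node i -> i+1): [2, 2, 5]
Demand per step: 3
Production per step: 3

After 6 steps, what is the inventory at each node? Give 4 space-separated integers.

Step 1: demand=3,sold=3 ship[2->3]=5 ship[1->2]=2 ship[0->1]=2 prod=3 -> inv=[9 2 7 6]
Step 2: demand=3,sold=3 ship[2->3]=5 ship[1->2]=2 ship[0->1]=2 prod=3 -> inv=[10 2 4 8]
Step 3: demand=3,sold=3 ship[2->3]=4 ship[1->2]=2 ship[0->1]=2 prod=3 -> inv=[11 2 2 9]
Step 4: demand=3,sold=3 ship[2->3]=2 ship[1->2]=2 ship[0->1]=2 prod=3 -> inv=[12 2 2 8]
Step 5: demand=3,sold=3 ship[2->3]=2 ship[1->2]=2 ship[0->1]=2 prod=3 -> inv=[13 2 2 7]
Step 6: demand=3,sold=3 ship[2->3]=2 ship[1->2]=2 ship[0->1]=2 prod=3 -> inv=[14 2 2 6]

14 2 2 6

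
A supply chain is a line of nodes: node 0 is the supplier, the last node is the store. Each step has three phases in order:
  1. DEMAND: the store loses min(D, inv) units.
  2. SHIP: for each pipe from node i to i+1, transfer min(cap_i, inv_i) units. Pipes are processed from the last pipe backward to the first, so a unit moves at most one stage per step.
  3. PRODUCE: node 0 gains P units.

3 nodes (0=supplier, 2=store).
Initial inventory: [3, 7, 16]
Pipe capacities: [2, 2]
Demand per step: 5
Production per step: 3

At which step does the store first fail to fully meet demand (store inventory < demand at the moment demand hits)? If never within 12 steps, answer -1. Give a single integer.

Step 1: demand=5,sold=5 ship[1->2]=2 ship[0->1]=2 prod=3 -> [4 7 13]
Step 2: demand=5,sold=5 ship[1->2]=2 ship[0->1]=2 prod=3 -> [5 7 10]
Step 3: demand=5,sold=5 ship[1->2]=2 ship[0->1]=2 prod=3 -> [6 7 7]
Step 4: demand=5,sold=5 ship[1->2]=2 ship[0->1]=2 prod=3 -> [7 7 4]
Step 5: demand=5,sold=4 ship[1->2]=2 ship[0->1]=2 prod=3 -> [8 7 2]
Step 6: demand=5,sold=2 ship[1->2]=2 ship[0->1]=2 prod=3 -> [9 7 2]
Step 7: demand=5,sold=2 ship[1->2]=2 ship[0->1]=2 prod=3 -> [10 7 2]
Step 8: demand=5,sold=2 ship[1->2]=2 ship[0->1]=2 prod=3 -> [11 7 2]
Step 9: demand=5,sold=2 ship[1->2]=2 ship[0->1]=2 prod=3 -> [12 7 2]
Step 10: demand=5,sold=2 ship[1->2]=2 ship[0->1]=2 prod=3 -> [13 7 2]
Step 11: demand=5,sold=2 ship[1->2]=2 ship[0->1]=2 prod=3 -> [14 7 2]
Step 12: demand=5,sold=2 ship[1->2]=2 ship[0->1]=2 prod=3 -> [15 7 2]
First stockout at step 5

5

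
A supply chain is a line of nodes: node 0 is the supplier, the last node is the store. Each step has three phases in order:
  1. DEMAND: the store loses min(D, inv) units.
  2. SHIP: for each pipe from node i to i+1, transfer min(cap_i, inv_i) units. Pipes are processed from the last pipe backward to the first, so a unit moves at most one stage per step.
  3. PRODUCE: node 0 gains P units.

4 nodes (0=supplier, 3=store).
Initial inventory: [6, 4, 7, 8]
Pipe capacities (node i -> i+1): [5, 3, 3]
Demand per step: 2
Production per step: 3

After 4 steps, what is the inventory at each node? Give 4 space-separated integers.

Step 1: demand=2,sold=2 ship[2->3]=3 ship[1->2]=3 ship[0->1]=5 prod=3 -> inv=[4 6 7 9]
Step 2: demand=2,sold=2 ship[2->3]=3 ship[1->2]=3 ship[0->1]=4 prod=3 -> inv=[3 7 7 10]
Step 3: demand=2,sold=2 ship[2->3]=3 ship[1->2]=3 ship[0->1]=3 prod=3 -> inv=[3 7 7 11]
Step 4: demand=2,sold=2 ship[2->3]=3 ship[1->2]=3 ship[0->1]=3 prod=3 -> inv=[3 7 7 12]

3 7 7 12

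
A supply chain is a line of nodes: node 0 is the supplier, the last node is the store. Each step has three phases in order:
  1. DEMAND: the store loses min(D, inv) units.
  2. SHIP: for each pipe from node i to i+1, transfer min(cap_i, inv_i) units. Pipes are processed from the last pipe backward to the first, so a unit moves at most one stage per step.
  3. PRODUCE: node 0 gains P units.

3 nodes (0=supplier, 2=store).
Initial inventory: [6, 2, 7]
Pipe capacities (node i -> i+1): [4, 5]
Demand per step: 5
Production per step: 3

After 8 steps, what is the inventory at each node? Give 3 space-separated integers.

Step 1: demand=5,sold=5 ship[1->2]=2 ship[0->1]=4 prod=3 -> inv=[5 4 4]
Step 2: demand=5,sold=4 ship[1->2]=4 ship[0->1]=4 prod=3 -> inv=[4 4 4]
Step 3: demand=5,sold=4 ship[1->2]=4 ship[0->1]=4 prod=3 -> inv=[3 4 4]
Step 4: demand=5,sold=4 ship[1->2]=4 ship[0->1]=3 prod=3 -> inv=[3 3 4]
Step 5: demand=5,sold=4 ship[1->2]=3 ship[0->1]=3 prod=3 -> inv=[3 3 3]
Step 6: demand=5,sold=3 ship[1->2]=3 ship[0->1]=3 prod=3 -> inv=[3 3 3]
Step 7: demand=5,sold=3 ship[1->2]=3 ship[0->1]=3 prod=3 -> inv=[3 3 3]
Step 8: demand=5,sold=3 ship[1->2]=3 ship[0->1]=3 prod=3 -> inv=[3 3 3]

3 3 3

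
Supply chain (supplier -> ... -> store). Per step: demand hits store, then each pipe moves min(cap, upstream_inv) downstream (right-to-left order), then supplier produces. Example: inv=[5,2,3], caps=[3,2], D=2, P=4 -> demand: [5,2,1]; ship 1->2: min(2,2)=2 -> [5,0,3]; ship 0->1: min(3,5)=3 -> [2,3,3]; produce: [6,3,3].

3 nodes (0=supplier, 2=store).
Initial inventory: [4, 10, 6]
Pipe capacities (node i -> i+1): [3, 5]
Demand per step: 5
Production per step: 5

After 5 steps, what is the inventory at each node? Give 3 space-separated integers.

Step 1: demand=5,sold=5 ship[1->2]=5 ship[0->1]=3 prod=5 -> inv=[6 8 6]
Step 2: demand=5,sold=5 ship[1->2]=5 ship[0->1]=3 prod=5 -> inv=[8 6 6]
Step 3: demand=5,sold=5 ship[1->2]=5 ship[0->1]=3 prod=5 -> inv=[10 4 6]
Step 4: demand=5,sold=5 ship[1->2]=4 ship[0->1]=3 prod=5 -> inv=[12 3 5]
Step 5: demand=5,sold=5 ship[1->2]=3 ship[0->1]=3 prod=5 -> inv=[14 3 3]

14 3 3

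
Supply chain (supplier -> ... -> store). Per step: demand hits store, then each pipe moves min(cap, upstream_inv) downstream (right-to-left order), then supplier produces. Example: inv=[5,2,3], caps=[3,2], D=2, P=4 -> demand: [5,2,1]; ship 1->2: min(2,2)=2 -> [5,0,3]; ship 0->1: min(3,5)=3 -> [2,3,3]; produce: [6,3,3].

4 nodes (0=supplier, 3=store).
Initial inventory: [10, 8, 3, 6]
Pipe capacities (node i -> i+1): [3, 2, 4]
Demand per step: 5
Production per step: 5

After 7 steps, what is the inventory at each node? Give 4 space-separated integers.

Step 1: demand=5,sold=5 ship[2->3]=3 ship[1->2]=2 ship[0->1]=3 prod=5 -> inv=[12 9 2 4]
Step 2: demand=5,sold=4 ship[2->3]=2 ship[1->2]=2 ship[0->1]=3 prod=5 -> inv=[14 10 2 2]
Step 3: demand=5,sold=2 ship[2->3]=2 ship[1->2]=2 ship[0->1]=3 prod=5 -> inv=[16 11 2 2]
Step 4: demand=5,sold=2 ship[2->3]=2 ship[1->2]=2 ship[0->1]=3 prod=5 -> inv=[18 12 2 2]
Step 5: demand=5,sold=2 ship[2->3]=2 ship[1->2]=2 ship[0->1]=3 prod=5 -> inv=[20 13 2 2]
Step 6: demand=5,sold=2 ship[2->3]=2 ship[1->2]=2 ship[0->1]=3 prod=5 -> inv=[22 14 2 2]
Step 7: demand=5,sold=2 ship[2->3]=2 ship[1->2]=2 ship[0->1]=3 prod=5 -> inv=[24 15 2 2]

24 15 2 2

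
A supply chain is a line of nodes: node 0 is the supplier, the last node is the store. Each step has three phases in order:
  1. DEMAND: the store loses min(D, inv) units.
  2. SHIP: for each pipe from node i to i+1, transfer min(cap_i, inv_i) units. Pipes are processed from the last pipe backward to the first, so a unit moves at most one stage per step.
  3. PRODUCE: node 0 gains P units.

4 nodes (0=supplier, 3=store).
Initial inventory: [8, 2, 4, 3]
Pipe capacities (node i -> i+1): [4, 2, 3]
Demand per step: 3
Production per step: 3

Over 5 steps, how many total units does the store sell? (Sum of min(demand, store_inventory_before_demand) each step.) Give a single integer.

Step 1: sold=3 (running total=3) -> [7 4 3 3]
Step 2: sold=3 (running total=6) -> [6 6 2 3]
Step 3: sold=3 (running total=9) -> [5 8 2 2]
Step 4: sold=2 (running total=11) -> [4 10 2 2]
Step 5: sold=2 (running total=13) -> [3 12 2 2]

Answer: 13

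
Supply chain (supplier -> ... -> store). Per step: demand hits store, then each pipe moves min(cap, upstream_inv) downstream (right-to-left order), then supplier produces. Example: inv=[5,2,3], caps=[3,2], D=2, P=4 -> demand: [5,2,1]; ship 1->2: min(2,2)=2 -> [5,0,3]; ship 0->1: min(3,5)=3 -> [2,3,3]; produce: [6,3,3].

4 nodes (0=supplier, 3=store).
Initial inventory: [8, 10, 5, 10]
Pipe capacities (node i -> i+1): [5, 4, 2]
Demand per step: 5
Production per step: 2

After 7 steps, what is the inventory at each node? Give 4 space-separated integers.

Step 1: demand=5,sold=5 ship[2->3]=2 ship[1->2]=4 ship[0->1]=5 prod=2 -> inv=[5 11 7 7]
Step 2: demand=5,sold=5 ship[2->3]=2 ship[1->2]=4 ship[0->1]=5 prod=2 -> inv=[2 12 9 4]
Step 3: demand=5,sold=4 ship[2->3]=2 ship[1->2]=4 ship[0->1]=2 prod=2 -> inv=[2 10 11 2]
Step 4: demand=5,sold=2 ship[2->3]=2 ship[1->2]=4 ship[0->1]=2 prod=2 -> inv=[2 8 13 2]
Step 5: demand=5,sold=2 ship[2->3]=2 ship[1->2]=4 ship[0->1]=2 prod=2 -> inv=[2 6 15 2]
Step 6: demand=5,sold=2 ship[2->3]=2 ship[1->2]=4 ship[0->1]=2 prod=2 -> inv=[2 4 17 2]
Step 7: demand=5,sold=2 ship[2->3]=2 ship[1->2]=4 ship[0->1]=2 prod=2 -> inv=[2 2 19 2]

2 2 19 2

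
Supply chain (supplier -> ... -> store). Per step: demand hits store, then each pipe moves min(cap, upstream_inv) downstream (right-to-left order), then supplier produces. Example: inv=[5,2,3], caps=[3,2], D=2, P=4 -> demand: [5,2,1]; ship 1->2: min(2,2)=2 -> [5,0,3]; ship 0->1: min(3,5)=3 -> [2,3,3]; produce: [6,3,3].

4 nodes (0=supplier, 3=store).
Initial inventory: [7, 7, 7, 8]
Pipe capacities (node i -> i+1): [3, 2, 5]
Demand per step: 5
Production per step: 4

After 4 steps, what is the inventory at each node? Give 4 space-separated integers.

Step 1: demand=5,sold=5 ship[2->3]=5 ship[1->2]=2 ship[0->1]=3 prod=4 -> inv=[8 8 4 8]
Step 2: demand=5,sold=5 ship[2->3]=4 ship[1->2]=2 ship[0->1]=3 prod=4 -> inv=[9 9 2 7]
Step 3: demand=5,sold=5 ship[2->3]=2 ship[1->2]=2 ship[0->1]=3 prod=4 -> inv=[10 10 2 4]
Step 4: demand=5,sold=4 ship[2->3]=2 ship[1->2]=2 ship[0->1]=3 prod=4 -> inv=[11 11 2 2]

11 11 2 2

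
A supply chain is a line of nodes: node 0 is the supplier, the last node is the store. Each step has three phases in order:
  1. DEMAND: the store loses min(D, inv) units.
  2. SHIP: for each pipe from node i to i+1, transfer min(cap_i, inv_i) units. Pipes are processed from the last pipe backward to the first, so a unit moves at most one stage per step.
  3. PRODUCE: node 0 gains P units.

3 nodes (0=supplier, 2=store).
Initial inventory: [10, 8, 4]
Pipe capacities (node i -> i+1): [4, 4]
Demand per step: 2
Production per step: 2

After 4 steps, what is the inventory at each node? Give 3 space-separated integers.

Step 1: demand=2,sold=2 ship[1->2]=4 ship[0->1]=4 prod=2 -> inv=[8 8 6]
Step 2: demand=2,sold=2 ship[1->2]=4 ship[0->1]=4 prod=2 -> inv=[6 8 8]
Step 3: demand=2,sold=2 ship[1->2]=4 ship[0->1]=4 prod=2 -> inv=[4 8 10]
Step 4: demand=2,sold=2 ship[1->2]=4 ship[0->1]=4 prod=2 -> inv=[2 8 12]

2 8 12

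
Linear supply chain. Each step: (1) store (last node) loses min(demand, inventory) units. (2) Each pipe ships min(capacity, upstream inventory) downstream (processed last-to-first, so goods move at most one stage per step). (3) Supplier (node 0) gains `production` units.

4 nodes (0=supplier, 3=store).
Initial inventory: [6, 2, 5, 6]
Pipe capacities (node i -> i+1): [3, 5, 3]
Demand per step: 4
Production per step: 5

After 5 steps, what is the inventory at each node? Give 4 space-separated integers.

Step 1: demand=4,sold=4 ship[2->3]=3 ship[1->2]=2 ship[0->1]=3 prod=5 -> inv=[8 3 4 5]
Step 2: demand=4,sold=4 ship[2->3]=3 ship[1->2]=3 ship[0->1]=3 prod=5 -> inv=[10 3 4 4]
Step 3: demand=4,sold=4 ship[2->3]=3 ship[1->2]=3 ship[0->1]=3 prod=5 -> inv=[12 3 4 3]
Step 4: demand=4,sold=3 ship[2->3]=3 ship[1->2]=3 ship[0->1]=3 prod=5 -> inv=[14 3 4 3]
Step 5: demand=4,sold=3 ship[2->3]=3 ship[1->2]=3 ship[0->1]=3 prod=5 -> inv=[16 3 4 3]

16 3 4 3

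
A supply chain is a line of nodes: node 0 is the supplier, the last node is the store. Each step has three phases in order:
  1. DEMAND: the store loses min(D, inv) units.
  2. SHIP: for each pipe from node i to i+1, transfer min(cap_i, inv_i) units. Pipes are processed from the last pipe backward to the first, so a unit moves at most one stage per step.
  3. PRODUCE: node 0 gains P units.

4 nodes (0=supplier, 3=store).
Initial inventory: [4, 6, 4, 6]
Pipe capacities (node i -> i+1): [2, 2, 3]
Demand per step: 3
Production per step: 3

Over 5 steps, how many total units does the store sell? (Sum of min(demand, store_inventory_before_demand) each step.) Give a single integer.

Step 1: sold=3 (running total=3) -> [5 6 3 6]
Step 2: sold=3 (running total=6) -> [6 6 2 6]
Step 3: sold=3 (running total=9) -> [7 6 2 5]
Step 4: sold=3 (running total=12) -> [8 6 2 4]
Step 5: sold=3 (running total=15) -> [9 6 2 3]

Answer: 15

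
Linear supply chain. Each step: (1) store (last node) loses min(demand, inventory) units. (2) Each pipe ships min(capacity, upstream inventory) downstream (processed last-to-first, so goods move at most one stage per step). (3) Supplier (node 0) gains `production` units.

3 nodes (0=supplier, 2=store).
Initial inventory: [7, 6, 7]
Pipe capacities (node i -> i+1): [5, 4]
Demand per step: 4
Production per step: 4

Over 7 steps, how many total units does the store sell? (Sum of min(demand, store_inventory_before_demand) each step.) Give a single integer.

Step 1: sold=4 (running total=4) -> [6 7 7]
Step 2: sold=4 (running total=8) -> [5 8 7]
Step 3: sold=4 (running total=12) -> [4 9 7]
Step 4: sold=4 (running total=16) -> [4 9 7]
Step 5: sold=4 (running total=20) -> [4 9 7]
Step 6: sold=4 (running total=24) -> [4 9 7]
Step 7: sold=4 (running total=28) -> [4 9 7]

Answer: 28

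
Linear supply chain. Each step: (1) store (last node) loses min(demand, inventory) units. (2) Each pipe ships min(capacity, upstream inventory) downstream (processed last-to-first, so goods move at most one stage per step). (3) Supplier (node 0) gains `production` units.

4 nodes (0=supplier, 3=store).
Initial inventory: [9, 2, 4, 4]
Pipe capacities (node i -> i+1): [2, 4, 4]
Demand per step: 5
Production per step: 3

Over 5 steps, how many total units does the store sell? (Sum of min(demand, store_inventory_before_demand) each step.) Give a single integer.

Answer: 14

Derivation:
Step 1: sold=4 (running total=4) -> [10 2 2 4]
Step 2: sold=4 (running total=8) -> [11 2 2 2]
Step 3: sold=2 (running total=10) -> [12 2 2 2]
Step 4: sold=2 (running total=12) -> [13 2 2 2]
Step 5: sold=2 (running total=14) -> [14 2 2 2]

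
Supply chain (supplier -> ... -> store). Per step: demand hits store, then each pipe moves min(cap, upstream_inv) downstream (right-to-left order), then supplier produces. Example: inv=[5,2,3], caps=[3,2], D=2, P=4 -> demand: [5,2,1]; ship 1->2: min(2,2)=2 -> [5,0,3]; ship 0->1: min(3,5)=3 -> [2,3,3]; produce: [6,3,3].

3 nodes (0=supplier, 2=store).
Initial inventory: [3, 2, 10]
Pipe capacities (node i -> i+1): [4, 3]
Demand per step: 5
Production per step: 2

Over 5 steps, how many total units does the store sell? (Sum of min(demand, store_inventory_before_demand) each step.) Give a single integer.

Answer: 19

Derivation:
Step 1: sold=5 (running total=5) -> [2 3 7]
Step 2: sold=5 (running total=10) -> [2 2 5]
Step 3: sold=5 (running total=15) -> [2 2 2]
Step 4: sold=2 (running total=17) -> [2 2 2]
Step 5: sold=2 (running total=19) -> [2 2 2]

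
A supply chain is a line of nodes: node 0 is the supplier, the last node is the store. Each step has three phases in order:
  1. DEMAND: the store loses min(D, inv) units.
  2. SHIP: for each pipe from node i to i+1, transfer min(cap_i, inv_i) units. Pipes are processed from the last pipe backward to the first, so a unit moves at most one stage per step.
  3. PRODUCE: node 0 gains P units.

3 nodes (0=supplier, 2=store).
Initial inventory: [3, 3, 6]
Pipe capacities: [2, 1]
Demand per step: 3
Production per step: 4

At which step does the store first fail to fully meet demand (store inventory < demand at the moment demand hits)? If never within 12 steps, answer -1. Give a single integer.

Step 1: demand=3,sold=3 ship[1->2]=1 ship[0->1]=2 prod=4 -> [5 4 4]
Step 2: demand=3,sold=3 ship[1->2]=1 ship[0->1]=2 prod=4 -> [7 5 2]
Step 3: demand=3,sold=2 ship[1->2]=1 ship[0->1]=2 prod=4 -> [9 6 1]
Step 4: demand=3,sold=1 ship[1->2]=1 ship[0->1]=2 prod=4 -> [11 7 1]
Step 5: demand=3,sold=1 ship[1->2]=1 ship[0->1]=2 prod=4 -> [13 8 1]
Step 6: demand=3,sold=1 ship[1->2]=1 ship[0->1]=2 prod=4 -> [15 9 1]
Step 7: demand=3,sold=1 ship[1->2]=1 ship[0->1]=2 prod=4 -> [17 10 1]
Step 8: demand=3,sold=1 ship[1->2]=1 ship[0->1]=2 prod=4 -> [19 11 1]
Step 9: demand=3,sold=1 ship[1->2]=1 ship[0->1]=2 prod=4 -> [21 12 1]
Step 10: demand=3,sold=1 ship[1->2]=1 ship[0->1]=2 prod=4 -> [23 13 1]
Step 11: demand=3,sold=1 ship[1->2]=1 ship[0->1]=2 prod=4 -> [25 14 1]
Step 12: demand=3,sold=1 ship[1->2]=1 ship[0->1]=2 prod=4 -> [27 15 1]
First stockout at step 3

3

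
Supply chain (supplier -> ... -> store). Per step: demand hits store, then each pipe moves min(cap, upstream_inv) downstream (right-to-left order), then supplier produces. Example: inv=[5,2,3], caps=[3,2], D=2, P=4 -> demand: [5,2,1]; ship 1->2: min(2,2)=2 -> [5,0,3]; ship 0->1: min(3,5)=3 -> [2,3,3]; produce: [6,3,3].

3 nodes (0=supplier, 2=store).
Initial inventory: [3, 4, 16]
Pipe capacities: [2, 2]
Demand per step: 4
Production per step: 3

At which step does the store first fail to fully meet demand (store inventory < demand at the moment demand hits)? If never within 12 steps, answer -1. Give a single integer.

Step 1: demand=4,sold=4 ship[1->2]=2 ship[0->1]=2 prod=3 -> [4 4 14]
Step 2: demand=4,sold=4 ship[1->2]=2 ship[0->1]=2 prod=3 -> [5 4 12]
Step 3: demand=4,sold=4 ship[1->2]=2 ship[0->1]=2 prod=3 -> [6 4 10]
Step 4: demand=4,sold=4 ship[1->2]=2 ship[0->1]=2 prod=3 -> [7 4 8]
Step 5: demand=4,sold=4 ship[1->2]=2 ship[0->1]=2 prod=3 -> [8 4 6]
Step 6: demand=4,sold=4 ship[1->2]=2 ship[0->1]=2 prod=3 -> [9 4 4]
Step 7: demand=4,sold=4 ship[1->2]=2 ship[0->1]=2 prod=3 -> [10 4 2]
Step 8: demand=4,sold=2 ship[1->2]=2 ship[0->1]=2 prod=3 -> [11 4 2]
Step 9: demand=4,sold=2 ship[1->2]=2 ship[0->1]=2 prod=3 -> [12 4 2]
Step 10: demand=4,sold=2 ship[1->2]=2 ship[0->1]=2 prod=3 -> [13 4 2]
Step 11: demand=4,sold=2 ship[1->2]=2 ship[0->1]=2 prod=3 -> [14 4 2]
Step 12: demand=4,sold=2 ship[1->2]=2 ship[0->1]=2 prod=3 -> [15 4 2]
First stockout at step 8

8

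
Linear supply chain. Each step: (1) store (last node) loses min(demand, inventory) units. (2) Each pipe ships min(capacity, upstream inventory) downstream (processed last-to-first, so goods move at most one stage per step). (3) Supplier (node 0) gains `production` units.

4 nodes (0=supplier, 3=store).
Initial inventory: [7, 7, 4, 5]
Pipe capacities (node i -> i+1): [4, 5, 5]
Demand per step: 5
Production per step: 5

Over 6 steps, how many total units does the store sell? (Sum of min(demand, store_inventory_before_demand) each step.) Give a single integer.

Answer: 28

Derivation:
Step 1: sold=5 (running total=5) -> [8 6 5 4]
Step 2: sold=4 (running total=9) -> [9 5 5 5]
Step 3: sold=5 (running total=14) -> [10 4 5 5]
Step 4: sold=5 (running total=19) -> [11 4 4 5]
Step 5: sold=5 (running total=24) -> [12 4 4 4]
Step 6: sold=4 (running total=28) -> [13 4 4 4]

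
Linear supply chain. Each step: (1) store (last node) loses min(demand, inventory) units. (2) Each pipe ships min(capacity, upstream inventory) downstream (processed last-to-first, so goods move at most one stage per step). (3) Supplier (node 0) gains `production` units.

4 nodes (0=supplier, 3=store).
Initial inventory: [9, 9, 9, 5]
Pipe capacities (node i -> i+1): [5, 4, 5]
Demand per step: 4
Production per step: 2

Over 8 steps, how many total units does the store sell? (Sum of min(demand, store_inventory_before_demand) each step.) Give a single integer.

Step 1: sold=4 (running total=4) -> [6 10 8 6]
Step 2: sold=4 (running total=8) -> [3 11 7 7]
Step 3: sold=4 (running total=12) -> [2 10 6 8]
Step 4: sold=4 (running total=16) -> [2 8 5 9]
Step 5: sold=4 (running total=20) -> [2 6 4 10]
Step 6: sold=4 (running total=24) -> [2 4 4 10]
Step 7: sold=4 (running total=28) -> [2 2 4 10]
Step 8: sold=4 (running total=32) -> [2 2 2 10]

Answer: 32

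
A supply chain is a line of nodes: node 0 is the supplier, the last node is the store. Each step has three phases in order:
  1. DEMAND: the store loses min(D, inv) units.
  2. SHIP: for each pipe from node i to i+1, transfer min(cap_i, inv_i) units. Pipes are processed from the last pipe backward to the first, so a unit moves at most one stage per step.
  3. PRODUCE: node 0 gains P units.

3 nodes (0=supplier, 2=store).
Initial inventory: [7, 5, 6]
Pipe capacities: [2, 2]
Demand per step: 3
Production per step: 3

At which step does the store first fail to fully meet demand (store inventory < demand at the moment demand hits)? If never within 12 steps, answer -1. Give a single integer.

Step 1: demand=3,sold=3 ship[1->2]=2 ship[0->1]=2 prod=3 -> [8 5 5]
Step 2: demand=3,sold=3 ship[1->2]=2 ship[0->1]=2 prod=3 -> [9 5 4]
Step 3: demand=3,sold=3 ship[1->2]=2 ship[0->1]=2 prod=3 -> [10 5 3]
Step 4: demand=3,sold=3 ship[1->2]=2 ship[0->1]=2 prod=3 -> [11 5 2]
Step 5: demand=3,sold=2 ship[1->2]=2 ship[0->1]=2 prod=3 -> [12 5 2]
Step 6: demand=3,sold=2 ship[1->2]=2 ship[0->1]=2 prod=3 -> [13 5 2]
Step 7: demand=3,sold=2 ship[1->2]=2 ship[0->1]=2 prod=3 -> [14 5 2]
Step 8: demand=3,sold=2 ship[1->2]=2 ship[0->1]=2 prod=3 -> [15 5 2]
Step 9: demand=3,sold=2 ship[1->2]=2 ship[0->1]=2 prod=3 -> [16 5 2]
Step 10: demand=3,sold=2 ship[1->2]=2 ship[0->1]=2 prod=3 -> [17 5 2]
Step 11: demand=3,sold=2 ship[1->2]=2 ship[0->1]=2 prod=3 -> [18 5 2]
Step 12: demand=3,sold=2 ship[1->2]=2 ship[0->1]=2 prod=3 -> [19 5 2]
First stockout at step 5

5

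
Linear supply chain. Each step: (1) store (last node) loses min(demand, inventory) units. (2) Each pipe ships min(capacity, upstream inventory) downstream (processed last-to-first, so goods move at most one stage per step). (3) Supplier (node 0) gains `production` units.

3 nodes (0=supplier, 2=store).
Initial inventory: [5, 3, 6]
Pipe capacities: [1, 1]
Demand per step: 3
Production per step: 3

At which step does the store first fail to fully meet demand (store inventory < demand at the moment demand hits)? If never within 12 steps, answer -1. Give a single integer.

Step 1: demand=3,sold=3 ship[1->2]=1 ship[0->1]=1 prod=3 -> [7 3 4]
Step 2: demand=3,sold=3 ship[1->2]=1 ship[0->1]=1 prod=3 -> [9 3 2]
Step 3: demand=3,sold=2 ship[1->2]=1 ship[0->1]=1 prod=3 -> [11 3 1]
Step 4: demand=3,sold=1 ship[1->2]=1 ship[0->1]=1 prod=3 -> [13 3 1]
Step 5: demand=3,sold=1 ship[1->2]=1 ship[0->1]=1 prod=3 -> [15 3 1]
Step 6: demand=3,sold=1 ship[1->2]=1 ship[0->1]=1 prod=3 -> [17 3 1]
Step 7: demand=3,sold=1 ship[1->2]=1 ship[0->1]=1 prod=3 -> [19 3 1]
Step 8: demand=3,sold=1 ship[1->2]=1 ship[0->1]=1 prod=3 -> [21 3 1]
Step 9: demand=3,sold=1 ship[1->2]=1 ship[0->1]=1 prod=3 -> [23 3 1]
Step 10: demand=3,sold=1 ship[1->2]=1 ship[0->1]=1 prod=3 -> [25 3 1]
Step 11: demand=3,sold=1 ship[1->2]=1 ship[0->1]=1 prod=3 -> [27 3 1]
Step 12: demand=3,sold=1 ship[1->2]=1 ship[0->1]=1 prod=3 -> [29 3 1]
First stockout at step 3

3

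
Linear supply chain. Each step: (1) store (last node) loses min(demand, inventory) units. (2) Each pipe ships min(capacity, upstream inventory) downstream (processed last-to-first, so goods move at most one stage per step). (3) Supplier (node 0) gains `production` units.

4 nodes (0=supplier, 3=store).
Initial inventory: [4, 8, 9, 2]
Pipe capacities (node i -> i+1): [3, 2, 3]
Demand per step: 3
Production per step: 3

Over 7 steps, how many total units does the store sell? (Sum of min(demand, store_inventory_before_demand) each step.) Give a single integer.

Step 1: sold=2 (running total=2) -> [4 9 8 3]
Step 2: sold=3 (running total=5) -> [4 10 7 3]
Step 3: sold=3 (running total=8) -> [4 11 6 3]
Step 4: sold=3 (running total=11) -> [4 12 5 3]
Step 5: sold=3 (running total=14) -> [4 13 4 3]
Step 6: sold=3 (running total=17) -> [4 14 3 3]
Step 7: sold=3 (running total=20) -> [4 15 2 3]

Answer: 20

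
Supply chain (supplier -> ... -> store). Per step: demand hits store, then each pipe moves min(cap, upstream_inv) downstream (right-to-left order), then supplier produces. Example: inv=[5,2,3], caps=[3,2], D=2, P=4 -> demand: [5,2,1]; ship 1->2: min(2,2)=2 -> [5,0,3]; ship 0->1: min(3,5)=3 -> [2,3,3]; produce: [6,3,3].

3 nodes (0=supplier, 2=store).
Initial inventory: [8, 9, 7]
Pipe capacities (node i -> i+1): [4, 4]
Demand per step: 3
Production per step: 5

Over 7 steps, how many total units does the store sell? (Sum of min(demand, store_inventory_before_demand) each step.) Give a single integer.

Answer: 21

Derivation:
Step 1: sold=3 (running total=3) -> [9 9 8]
Step 2: sold=3 (running total=6) -> [10 9 9]
Step 3: sold=3 (running total=9) -> [11 9 10]
Step 4: sold=3 (running total=12) -> [12 9 11]
Step 5: sold=3 (running total=15) -> [13 9 12]
Step 6: sold=3 (running total=18) -> [14 9 13]
Step 7: sold=3 (running total=21) -> [15 9 14]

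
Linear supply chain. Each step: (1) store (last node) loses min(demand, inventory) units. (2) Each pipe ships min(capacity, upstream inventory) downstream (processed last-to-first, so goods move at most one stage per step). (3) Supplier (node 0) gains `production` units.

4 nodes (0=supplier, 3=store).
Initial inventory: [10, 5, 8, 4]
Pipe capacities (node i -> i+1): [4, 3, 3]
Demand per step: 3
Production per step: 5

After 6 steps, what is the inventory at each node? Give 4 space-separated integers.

Step 1: demand=3,sold=3 ship[2->3]=3 ship[1->2]=3 ship[0->1]=4 prod=5 -> inv=[11 6 8 4]
Step 2: demand=3,sold=3 ship[2->3]=3 ship[1->2]=3 ship[0->1]=4 prod=5 -> inv=[12 7 8 4]
Step 3: demand=3,sold=3 ship[2->3]=3 ship[1->2]=3 ship[0->1]=4 prod=5 -> inv=[13 8 8 4]
Step 4: demand=3,sold=3 ship[2->3]=3 ship[1->2]=3 ship[0->1]=4 prod=5 -> inv=[14 9 8 4]
Step 5: demand=3,sold=3 ship[2->3]=3 ship[1->2]=3 ship[0->1]=4 prod=5 -> inv=[15 10 8 4]
Step 6: demand=3,sold=3 ship[2->3]=3 ship[1->2]=3 ship[0->1]=4 prod=5 -> inv=[16 11 8 4]

16 11 8 4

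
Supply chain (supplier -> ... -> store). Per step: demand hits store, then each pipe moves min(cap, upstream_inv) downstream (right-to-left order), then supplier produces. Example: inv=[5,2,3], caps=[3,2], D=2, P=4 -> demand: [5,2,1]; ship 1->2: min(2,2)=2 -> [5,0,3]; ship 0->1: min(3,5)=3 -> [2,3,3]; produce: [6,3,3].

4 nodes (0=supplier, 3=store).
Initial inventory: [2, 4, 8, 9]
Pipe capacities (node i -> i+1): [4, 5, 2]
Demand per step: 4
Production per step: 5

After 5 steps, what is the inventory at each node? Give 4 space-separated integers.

Step 1: demand=4,sold=4 ship[2->3]=2 ship[1->2]=4 ship[0->1]=2 prod=5 -> inv=[5 2 10 7]
Step 2: demand=4,sold=4 ship[2->3]=2 ship[1->2]=2 ship[0->1]=4 prod=5 -> inv=[6 4 10 5]
Step 3: demand=4,sold=4 ship[2->3]=2 ship[1->2]=4 ship[0->1]=4 prod=5 -> inv=[7 4 12 3]
Step 4: demand=4,sold=3 ship[2->3]=2 ship[1->2]=4 ship[0->1]=4 prod=5 -> inv=[8 4 14 2]
Step 5: demand=4,sold=2 ship[2->3]=2 ship[1->2]=4 ship[0->1]=4 prod=5 -> inv=[9 4 16 2]

9 4 16 2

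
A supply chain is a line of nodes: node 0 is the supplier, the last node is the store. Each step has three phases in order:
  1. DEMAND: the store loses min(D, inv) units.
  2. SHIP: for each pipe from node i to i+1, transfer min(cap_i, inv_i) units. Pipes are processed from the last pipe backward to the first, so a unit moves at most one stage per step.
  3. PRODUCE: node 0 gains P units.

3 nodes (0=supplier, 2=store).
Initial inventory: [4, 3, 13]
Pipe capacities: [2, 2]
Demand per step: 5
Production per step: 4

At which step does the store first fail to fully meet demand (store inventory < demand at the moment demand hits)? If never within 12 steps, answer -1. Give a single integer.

Step 1: demand=5,sold=5 ship[1->2]=2 ship[0->1]=2 prod=4 -> [6 3 10]
Step 2: demand=5,sold=5 ship[1->2]=2 ship[0->1]=2 prod=4 -> [8 3 7]
Step 3: demand=5,sold=5 ship[1->2]=2 ship[0->1]=2 prod=4 -> [10 3 4]
Step 4: demand=5,sold=4 ship[1->2]=2 ship[0->1]=2 prod=4 -> [12 3 2]
Step 5: demand=5,sold=2 ship[1->2]=2 ship[0->1]=2 prod=4 -> [14 3 2]
Step 6: demand=5,sold=2 ship[1->2]=2 ship[0->1]=2 prod=4 -> [16 3 2]
Step 7: demand=5,sold=2 ship[1->2]=2 ship[0->1]=2 prod=4 -> [18 3 2]
Step 8: demand=5,sold=2 ship[1->2]=2 ship[0->1]=2 prod=4 -> [20 3 2]
Step 9: demand=5,sold=2 ship[1->2]=2 ship[0->1]=2 prod=4 -> [22 3 2]
Step 10: demand=5,sold=2 ship[1->2]=2 ship[0->1]=2 prod=4 -> [24 3 2]
Step 11: demand=5,sold=2 ship[1->2]=2 ship[0->1]=2 prod=4 -> [26 3 2]
Step 12: demand=5,sold=2 ship[1->2]=2 ship[0->1]=2 prod=4 -> [28 3 2]
First stockout at step 4

4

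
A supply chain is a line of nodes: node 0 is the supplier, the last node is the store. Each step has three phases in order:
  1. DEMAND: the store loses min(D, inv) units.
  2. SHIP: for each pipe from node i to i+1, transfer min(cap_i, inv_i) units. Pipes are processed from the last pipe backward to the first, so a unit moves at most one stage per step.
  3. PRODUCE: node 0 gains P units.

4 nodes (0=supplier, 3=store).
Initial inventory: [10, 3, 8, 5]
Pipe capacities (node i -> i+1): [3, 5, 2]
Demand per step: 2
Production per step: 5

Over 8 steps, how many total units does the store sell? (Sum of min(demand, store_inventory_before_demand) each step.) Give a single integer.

Answer: 16

Derivation:
Step 1: sold=2 (running total=2) -> [12 3 9 5]
Step 2: sold=2 (running total=4) -> [14 3 10 5]
Step 3: sold=2 (running total=6) -> [16 3 11 5]
Step 4: sold=2 (running total=8) -> [18 3 12 5]
Step 5: sold=2 (running total=10) -> [20 3 13 5]
Step 6: sold=2 (running total=12) -> [22 3 14 5]
Step 7: sold=2 (running total=14) -> [24 3 15 5]
Step 8: sold=2 (running total=16) -> [26 3 16 5]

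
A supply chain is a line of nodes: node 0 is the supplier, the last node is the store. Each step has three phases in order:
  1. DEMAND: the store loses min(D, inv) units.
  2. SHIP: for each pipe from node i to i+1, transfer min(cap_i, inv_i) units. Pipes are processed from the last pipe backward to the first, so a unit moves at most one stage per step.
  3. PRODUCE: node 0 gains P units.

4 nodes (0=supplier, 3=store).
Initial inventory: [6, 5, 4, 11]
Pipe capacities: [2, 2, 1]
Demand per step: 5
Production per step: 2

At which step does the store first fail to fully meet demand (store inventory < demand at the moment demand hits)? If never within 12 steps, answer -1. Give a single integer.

Step 1: demand=5,sold=5 ship[2->3]=1 ship[1->2]=2 ship[0->1]=2 prod=2 -> [6 5 5 7]
Step 2: demand=5,sold=5 ship[2->3]=1 ship[1->2]=2 ship[0->1]=2 prod=2 -> [6 5 6 3]
Step 3: demand=5,sold=3 ship[2->3]=1 ship[1->2]=2 ship[0->1]=2 prod=2 -> [6 5 7 1]
Step 4: demand=5,sold=1 ship[2->3]=1 ship[1->2]=2 ship[0->1]=2 prod=2 -> [6 5 8 1]
Step 5: demand=5,sold=1 ship[2->3]=1 ship[1->2]=2 ship[0->1]=2 prod=2 -> [6 5 9 1]
Step 6: demand=5,sold=1 ship[2->3]=1 ship[1->2]=2 ship[0->1]=2 prod=2 -> [6 5 10 1]
Step 7: demand=5,sold=1 ship[2->3]=1 ship[1->2]=2 ship[0->1]=2 prod=2 -> [6 5 11 1]
Step 8: demand=5,sold=1 ship[2->3]=1 ship[1->2]=2 ship[0->1]=2 prod=2 -> [6 5 12 1]
Step 9: demand=5,sold=1 ship[2->3]=1 ship[1->2]=2 ship[0->1]=2 prod=2 -> [6 5 13 1]
Step 10: demand=5,sold=1 ship[2->3]=1 ship[1->2]=2 ship[0->1]=2 prod=2 -> [6 5 14 1]
Step 11: demand=5,sold=1 ship[2->3]=1 ship[1->2]=2 ship[0->1]=2 prod=2 -> [6 5 15 1]
Step 12: demand=5,sold=1 ship[2->3]=1 ship[1->2]=2 ship[0->1]=2 prod=2 -> [6 5 16 1]
First stockout at step 3

3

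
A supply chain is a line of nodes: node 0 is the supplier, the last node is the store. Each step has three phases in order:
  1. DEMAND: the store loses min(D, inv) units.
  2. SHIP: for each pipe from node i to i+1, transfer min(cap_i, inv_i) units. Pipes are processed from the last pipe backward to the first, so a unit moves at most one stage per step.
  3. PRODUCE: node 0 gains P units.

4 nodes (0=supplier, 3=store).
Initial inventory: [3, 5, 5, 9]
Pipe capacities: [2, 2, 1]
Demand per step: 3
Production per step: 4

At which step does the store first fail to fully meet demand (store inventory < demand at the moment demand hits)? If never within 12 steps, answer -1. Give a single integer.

Step 1: demand=3,sold=3 ship[2->3]=1 ship[1->2]=2 ship[0->1]=2 prod=4 -> [5 5 6 7]
Step 2: demand=3,sold=3 ship[2->3]=1 ship[1->2]=2 ship[0->1]=2 prod=4 -> [7 5 7 5]
Step 3: demand=3,sold=3 ship[2->3]=1 ship[1->2]=2 ship[0->1]=2 prod=4 -> [9 5 8 3]
Step 4: demand=3,sold=3 ship[2->3]=1 ship[1->2]=2 ship[0->1]=2 prod=4 -> [11 5 9 1]
Step 5: demand=3,sold=1 ship[2->3]=1 ship[1->2]=2 ship[0->1]=2 prod=4 -> [13 5 10 1]
Step 6: demand=3,sold=1 ship[2->3]=1 ship[1->2]=2 ship[0->1]=2 prod=4 -> [15 5 11 1]
Step 7: demand=3,sold=1 ship[2->3]=1 ship[1->2]=2 ship[0->1]=2 prod=4 -> [17 5 12 1]
Step 8: demand=3,sold=1 ship[2->3]=1 ship[1->2]=2 ship[0->1]=2 prod=4 -> [19 5 13 1]
Step 9: demand=3,sold=1 ship[2->3]=1 ship[1->2]=2 ship[0->1]=2 prod=4 -> [21 5 14 1]
Step 10: demand=3,sold=1 ship[2->3]=1 ship[1->2]=2 ship[0->1]=2 prod=4 -> [23 5 15 1]
Step 11: demand=3,sold=1 ship[2->3]=1 ship[1->2]=2 ship[0->1]=2 prod=4 -> [25 5 16 1]
Step 12: demand=3,sold=1 ship[2->3]=1 ship[1->2]=2 ship[0->1]=2 prod=4 -> [27 5 17 1]
First stockout at step 5

5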